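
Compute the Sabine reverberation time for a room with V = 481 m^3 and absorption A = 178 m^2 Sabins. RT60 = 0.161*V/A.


RT60 = 0.161 * 481 / 178 = 0.43506 s


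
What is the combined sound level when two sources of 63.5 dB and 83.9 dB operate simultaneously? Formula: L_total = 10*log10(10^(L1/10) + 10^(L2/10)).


10^(63.5/10) = 2.23872e+06
10^(83.9/10) = 2.45471e+08
Sum = 2.23872e+06 + 2.45471e+08 = 2.4771e+08
L_total = 10*log10(2.4771e+08) = 83.939 dB


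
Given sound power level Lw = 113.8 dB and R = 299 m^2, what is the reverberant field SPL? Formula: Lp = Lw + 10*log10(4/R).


4/R = 4/299 = 0.0133779
Lp = 113.8 + 10*log10(0.0133779) = 95.064 dB


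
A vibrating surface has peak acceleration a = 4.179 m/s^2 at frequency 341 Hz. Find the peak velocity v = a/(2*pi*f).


omega = 2*pi*f = 2*pi*341 = 2142.57 rad/s
v = a / omega = 4.179 / 2142.57 = 0.0019505 m/s


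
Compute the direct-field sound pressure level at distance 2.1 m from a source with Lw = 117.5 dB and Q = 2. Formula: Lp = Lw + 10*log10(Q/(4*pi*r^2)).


4*pi*r^2 = 4*pi*2.1^2 = 55.4177 m^2
Q / (4*pi*r^2) = 2 / 55.4177 = 0.0360896
Lp = 117.5 + 10*log10(0.0360896) = 103.07 dB


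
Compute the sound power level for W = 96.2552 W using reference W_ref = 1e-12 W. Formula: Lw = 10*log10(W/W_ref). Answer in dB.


W / W_ref = 96.2552 / 1e-12 = 9.62552e+13
Lw = 10 * log10(9.62552e+13) = 139.83 dB


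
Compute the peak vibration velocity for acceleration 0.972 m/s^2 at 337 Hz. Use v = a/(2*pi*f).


omega = 2*pi*f = 2*pi*337 = 2117.43 rad/s
v = a / omega = 0.972 / 2117.43 = 0.00045905 m/s


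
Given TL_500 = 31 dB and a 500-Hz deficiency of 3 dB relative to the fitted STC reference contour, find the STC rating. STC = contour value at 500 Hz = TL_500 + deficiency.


By ASTM E413, STC = value of the fitted reference contour at 500 Hz.
Contour value at 500 Hz = TL_500 + deficiency = 31 + 3 = 34
STC = 34


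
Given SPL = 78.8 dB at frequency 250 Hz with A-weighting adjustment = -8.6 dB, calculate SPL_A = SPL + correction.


A-weighting table: 250 Hz -> -8.6 dB correction
SPL_A = SPL + correction = 78.8 + (-8.6) = 70.2 dBA


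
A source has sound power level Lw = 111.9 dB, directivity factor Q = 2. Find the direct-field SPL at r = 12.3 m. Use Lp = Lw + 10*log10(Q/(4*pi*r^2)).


4*pi*r^2 = 4*pi*12.3^2 = 1901.17 m^2
Q / (4*pi*r^2) = 2 / 1901.17 = 0.00105198
Lp = 111.9 + 10*log10(0.00105198) = 82.12 dB


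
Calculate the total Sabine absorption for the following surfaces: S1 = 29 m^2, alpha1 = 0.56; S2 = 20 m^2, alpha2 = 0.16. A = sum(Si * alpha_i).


29 * 0.56 = 16.24
20 * 0.16 = 3.2
A_total = 16.24 + 3.2 = 19.44 m^2


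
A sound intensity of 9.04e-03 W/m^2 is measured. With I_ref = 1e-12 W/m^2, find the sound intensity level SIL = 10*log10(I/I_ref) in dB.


I / I_ref = 9.04e-03 / 1e-12 = 9.04e+09
SIL = 10 * log10(9.04e+09) = 99.562 dB


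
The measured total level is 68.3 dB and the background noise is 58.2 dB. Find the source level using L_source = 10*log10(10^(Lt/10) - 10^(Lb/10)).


10^(68.3/10) = 6.76083e+06
10^(58.2/10) = 660693
Difference = 6.76083e+06 - 660693 = 6.10014e+06
L_source = 10*log10(6.10014e+06) = 67.853 dB


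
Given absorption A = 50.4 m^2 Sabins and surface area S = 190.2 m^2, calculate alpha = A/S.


Absorption coefficient = absorbed power / incident power
alpha = A / S = 50.4 / 190.2 = 0.26498


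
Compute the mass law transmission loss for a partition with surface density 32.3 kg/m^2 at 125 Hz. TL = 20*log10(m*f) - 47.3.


m * f = 32.3 * 125 = 4037.5
20*log10(4037.5) = 72.1223 dB
TL = 72.1223 - 47.3 = 24.822 dB


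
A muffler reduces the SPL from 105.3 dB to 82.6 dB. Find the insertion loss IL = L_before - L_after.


Insertion loss = SPL without muffler - SPL with muffler
IL = 105.3 - 82.6 = 22.7 dB


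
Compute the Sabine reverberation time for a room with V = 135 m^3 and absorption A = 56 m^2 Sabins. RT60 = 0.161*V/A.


RT60 = 0.161 * 135 / 56 = 0.38812 s


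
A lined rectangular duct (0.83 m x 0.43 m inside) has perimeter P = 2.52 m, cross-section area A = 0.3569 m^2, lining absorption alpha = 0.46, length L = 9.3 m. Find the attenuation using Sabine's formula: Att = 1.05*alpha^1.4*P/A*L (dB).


alpha^1.4 = 0.46^1.4 = 0.337179
Attenuation rate = 1.05 * alpha^1.4 * P / A
= 1.05 * 0.337179 * 2.52 / 0.3569 = 2.49979 dB/m
Total Att = 2.49979 * 9.3 = 23.248 dB


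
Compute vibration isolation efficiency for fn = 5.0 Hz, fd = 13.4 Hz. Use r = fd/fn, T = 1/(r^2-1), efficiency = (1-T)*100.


r = 13.4 / 5.0 = 2.68
r^2 - 1 = 2.68^2 - 1 = 6.1824
T = 1/6.1824 = 0.161749
Efficiency = (1 - 0.161749)*100 = 83.825 %


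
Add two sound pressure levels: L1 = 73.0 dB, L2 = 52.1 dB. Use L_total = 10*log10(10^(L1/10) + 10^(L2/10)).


10^(73.0/10) = 1.99526e+07
10^(52.1/10) = 162181
Sum = 1.99526e+07 + 162181 = 2.01148e+07
L_total = 10*log10(2.01148e+07) = 73.035 dB


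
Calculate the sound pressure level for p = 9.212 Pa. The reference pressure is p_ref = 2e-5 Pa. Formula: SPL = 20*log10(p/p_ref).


p / p_ref = 9.212 / 2e-5 = 460600
SPL = 20 * log10(460600) = 113.27 dB


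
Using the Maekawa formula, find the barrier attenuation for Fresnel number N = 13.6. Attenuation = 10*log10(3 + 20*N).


3 + 20*N = 3 + 20*13.6 = 275
Att = 10*log10(275) = 24.393 dB


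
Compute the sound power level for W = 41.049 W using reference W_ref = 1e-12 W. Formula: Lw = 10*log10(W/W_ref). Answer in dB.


W / W_ref = 41.049 / 1e-12 = 4.1049e+13
Lw = 10 * log10(4.1049e+13) = 136.13 dB


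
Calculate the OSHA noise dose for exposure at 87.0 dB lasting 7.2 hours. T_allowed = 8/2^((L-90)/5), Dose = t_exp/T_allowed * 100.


T_allowed = 8 / 2^((87.0 - 90)/5) = 12.1257 hr
Dose = 7.2 / 12.1257 * 100 = 59.378 %


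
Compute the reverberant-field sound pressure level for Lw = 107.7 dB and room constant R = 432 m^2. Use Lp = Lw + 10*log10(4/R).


4/R = 4/432 = 0.00925926
Lp = 107.7 + 10*log10(0.00925926) = 87.366 dB


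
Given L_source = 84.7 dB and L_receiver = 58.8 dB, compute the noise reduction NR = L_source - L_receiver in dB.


NR = L_source - L_receiver (difference between source and receiving room levels)
NR = 84.7 - 58.8 = 25.9 dB


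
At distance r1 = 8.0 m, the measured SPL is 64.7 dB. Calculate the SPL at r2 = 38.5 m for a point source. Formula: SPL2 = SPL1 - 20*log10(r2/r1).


r2/r1 = 38.5/8.0 = 4.8125
Correction = 20*log10(4.8125) = 13.6474 dB
SPL2 = 64.7 - 13.6474 = 51.053 dB


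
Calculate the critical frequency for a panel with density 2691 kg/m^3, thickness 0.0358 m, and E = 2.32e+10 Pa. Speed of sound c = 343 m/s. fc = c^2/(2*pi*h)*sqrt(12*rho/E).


12*rho/E = 12*2691/2.32e+10 = 1.3919e-06
sqrt(12*rho/E) = sqrt(1.3919e-06) = 0.00117979
c^2/(2*pi*h) = 343^2/(2*pi*0.0358) = 523028
fc = 523028 * 0.00117979 = 617.06 Hz


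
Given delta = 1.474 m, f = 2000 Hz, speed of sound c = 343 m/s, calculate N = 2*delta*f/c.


N = 2*delta*f/c = 2*delta/lambda, where lambda = c/f
lambda = 343 / 2000 = 0.1715 m
N = 2 * 1.474 / 0.1715 = 17.19


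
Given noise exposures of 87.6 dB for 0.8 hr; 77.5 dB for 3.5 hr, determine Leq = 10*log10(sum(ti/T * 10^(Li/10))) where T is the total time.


T_total = 0.8 + 3.5 = 4.3 hr
(0.8/4.3) * 10^(87.6/10) = 1.07059e+08
(3.5/4.3) * 10^(77.5/10) = 4.5772e+07
Sum = 1.07059e+08 + 4.5772e+07 = 1.52831e+08
Leq = 10*log10(1.52831e+08) = 81.842 dB


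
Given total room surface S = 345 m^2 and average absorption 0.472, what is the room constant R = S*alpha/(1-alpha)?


R = 345 * 0.472 / (1 - 0.472) = 308.41 m^2


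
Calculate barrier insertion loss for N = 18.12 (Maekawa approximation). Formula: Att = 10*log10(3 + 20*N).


3 + 20*N = 3 + 20*18.12 = 365.4
Att = 10*log10(365.4) = 25.628 dB


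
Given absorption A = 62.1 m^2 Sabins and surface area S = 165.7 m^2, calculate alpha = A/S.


Absorption coefficient = absorbed power / incident power
alpha = A / S = 62.1 / 165.7 = 0.37477


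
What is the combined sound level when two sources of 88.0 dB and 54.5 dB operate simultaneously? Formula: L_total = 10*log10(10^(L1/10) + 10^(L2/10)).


10^(88.0/10) = 6.30957e+08
10^(54.5/10) = 281838
Sum = 6.30957e+08 + 281838 = 6.31239e+08
L_total = 10*log10(6.31239e+08) = 88.002 dB


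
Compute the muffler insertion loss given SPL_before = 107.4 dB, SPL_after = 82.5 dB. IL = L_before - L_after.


Insertion loss = SPL without muffler - SPL with muffler
IL = 107.4 - 82.5 = 24.9 dB


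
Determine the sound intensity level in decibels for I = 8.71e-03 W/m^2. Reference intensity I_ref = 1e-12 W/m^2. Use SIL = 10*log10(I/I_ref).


I / I_ref = 8.71e-03 / 1e-12 = 8.71e+09
SIL = 10 * log10(8.71e+09) = 99.4 dB


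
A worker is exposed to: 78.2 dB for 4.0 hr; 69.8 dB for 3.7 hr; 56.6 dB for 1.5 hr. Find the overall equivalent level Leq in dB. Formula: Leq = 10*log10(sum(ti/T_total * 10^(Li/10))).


T_total = 4.0 + 3.7 + 1.5 = 9.2 hr
(4.0/9.2) * 10^(78.2/10) = 2.87258e+07
(3.7/9.2) * 10^(69.8/10) = 3.84073e+06
(1.5/9.2) * 10^(56.6/10) = 74525.2
Sum = 2.87258e+07 + 3.84073e+06 + 74525.2 = 3.26411e+07
Leq = 10*log10(3.26411e+07) = 75.138 dB


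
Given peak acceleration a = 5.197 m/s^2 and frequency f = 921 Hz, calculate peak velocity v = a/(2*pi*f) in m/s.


omega = 2*pi*f = 2*pi*921 = 5786.81 rad/s
v = a / omega = 5.197 / 5786.81 = 0.00089808 m/s


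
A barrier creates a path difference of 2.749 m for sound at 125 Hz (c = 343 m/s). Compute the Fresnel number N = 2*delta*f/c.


N = 2*delta*f/c = 2*delta/lambda, where lambda = c/f
lambda = 343 / 125 = 2.744 m
N = 2 * 2.749 / 2.744 = 2.0036


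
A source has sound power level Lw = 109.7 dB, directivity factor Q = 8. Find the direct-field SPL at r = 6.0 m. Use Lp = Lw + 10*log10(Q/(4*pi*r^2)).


4*pi*r^2 = 4*pi*6.0^2 = 452.389 m^2
Q / (4*pi*r^2) = 8 / 452.389 = 0.0176839
Lp = 109.7 + 10*log10(0.0176839) = 92.176 dB


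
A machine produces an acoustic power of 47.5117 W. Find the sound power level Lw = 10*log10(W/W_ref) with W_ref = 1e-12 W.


W / W_ref = 47.5117 / 1e-12 = 4.75117e+13
Lw = 10 * log10(4.75117e+13) = 136.77 dB


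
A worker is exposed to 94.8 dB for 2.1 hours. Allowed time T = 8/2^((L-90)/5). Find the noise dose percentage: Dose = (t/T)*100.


T_allowed = 8 / 2^((94.8 - 90)/5) = 4.11246 hr
Dose = 2.1 / 4.11246 * 100 = 51.064 %


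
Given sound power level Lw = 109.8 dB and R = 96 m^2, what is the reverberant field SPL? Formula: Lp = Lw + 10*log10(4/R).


4/R = 4/96 = 0.0416667
Lp = 109.8 + 10*log10(0.0416667) = 95.998 dB


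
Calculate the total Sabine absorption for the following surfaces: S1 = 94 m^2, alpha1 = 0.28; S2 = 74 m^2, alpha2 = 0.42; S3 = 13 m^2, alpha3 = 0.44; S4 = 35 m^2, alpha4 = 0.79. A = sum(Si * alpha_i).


94 * 0.28 = 26.32
74 * 0.42 = 31.08
13 * 0.44 = 5.72
35 * 0.79 = 27.65
A_total = 26.32 + 31.08 + 5.72 + 27.65 = 90.77 m^2


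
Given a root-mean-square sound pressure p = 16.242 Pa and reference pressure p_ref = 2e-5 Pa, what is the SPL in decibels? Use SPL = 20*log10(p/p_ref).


p / p_ref = 16.242 / 2e-5 = 812100
SPL = 20 * log10(812100) = 118.19 dB


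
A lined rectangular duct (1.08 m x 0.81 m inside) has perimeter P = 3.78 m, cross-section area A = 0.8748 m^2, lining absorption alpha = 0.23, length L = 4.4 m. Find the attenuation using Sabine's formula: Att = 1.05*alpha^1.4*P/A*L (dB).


alpha^1.4 = 0.23^1.4 = 0.127767
Attenuation rate = 1.05 * alpha^1.4 * P / A
= 1.05 * 0.127767 * 3.78 / 0.8748 = 0.579684 dB/m
Total Att = 0.579684 * 4.4 = 2.5506 dB


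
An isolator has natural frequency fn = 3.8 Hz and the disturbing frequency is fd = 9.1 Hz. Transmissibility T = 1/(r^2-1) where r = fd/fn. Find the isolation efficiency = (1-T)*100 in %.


r = 9.1 / 3.8 = 2.39474
r^2 - 1 = 2.39474^2 - 1 = 4.73478
T = 1/4.73478 = 0.211203
Efficiency = (1 - 0.211203)*100 = 78.88 %


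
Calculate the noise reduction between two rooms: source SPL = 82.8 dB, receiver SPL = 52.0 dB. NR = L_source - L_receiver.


NR = L_source - L_receiver (difference between source and receiving room levels)
NR = 82.8 - 52.0 = 30.8 dB


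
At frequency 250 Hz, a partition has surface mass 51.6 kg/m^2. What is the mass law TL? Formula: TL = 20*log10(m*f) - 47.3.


m * f = 51.6 * 250 = 12900
20*log10(12900) = 82.2118 dB
TL = 82.2118 - 47.3 = 34.912 dB


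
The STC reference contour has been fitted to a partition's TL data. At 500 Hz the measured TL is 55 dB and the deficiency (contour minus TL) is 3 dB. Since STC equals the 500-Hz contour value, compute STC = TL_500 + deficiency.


By ASTM E413, STC = value of the fitted reference contour at 500 Hz.
Contour value at 500 Hz = TL_500 + deficiency = 55 + 3 = 58
STC = 58


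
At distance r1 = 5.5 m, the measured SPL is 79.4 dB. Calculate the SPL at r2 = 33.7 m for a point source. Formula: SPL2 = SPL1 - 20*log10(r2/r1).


r2/r1 = 33.7/5.5 = 6.12727
Correction = 20*log10(6.12727) = 15.7453 dB
SPL2 = 79.4 - 15.7453 = 63.655 dB


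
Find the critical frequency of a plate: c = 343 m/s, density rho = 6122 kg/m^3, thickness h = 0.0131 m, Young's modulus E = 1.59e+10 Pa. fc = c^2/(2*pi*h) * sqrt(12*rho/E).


12*rho/E = 12*6122/1.59e+10 = 4.62038e-06
sqrt(12*rho/E) = sqrt(4.62038e-06) = 0.00214951
c^2/(2*pi*h) = 343^2/(2*pi*0.0131) = 1.42935e+06
fc = 1.42935e+06 * 0.00214951 = 3072.4 Hz


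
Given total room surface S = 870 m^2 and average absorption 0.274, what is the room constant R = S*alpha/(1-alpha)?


R = 870 * 0.274 / (1 - 0.274) = 328.35 m^2


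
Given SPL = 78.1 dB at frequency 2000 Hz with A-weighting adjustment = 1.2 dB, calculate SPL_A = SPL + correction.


A-weighting table: 2000 Hz -> 1.2 dB correction
SPL_A = SPL + correction = 78.1 + (1.2) = 79.3 dBA


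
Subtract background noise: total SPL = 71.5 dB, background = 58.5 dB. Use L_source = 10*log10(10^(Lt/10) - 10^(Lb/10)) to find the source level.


10^(71.5/10) = 1.41254e+07
10^(58.5/10) = 707946
Difference = 1.41254e+07 - 707946 = 1.34175e+07
L_source = 10*log10(1.34175e+07) = 71.277 dB


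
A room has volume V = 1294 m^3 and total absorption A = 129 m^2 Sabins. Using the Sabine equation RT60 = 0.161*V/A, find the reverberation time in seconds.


RT60 = 0.161 * 1294 / 129 = 1.615 s


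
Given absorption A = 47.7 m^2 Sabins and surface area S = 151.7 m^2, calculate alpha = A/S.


Absorption coefficient = absorbed power / incident power
alpha = A / S = 47.7 / 151.7 = 0.31444


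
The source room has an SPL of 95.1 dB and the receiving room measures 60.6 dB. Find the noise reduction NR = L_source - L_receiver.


NR = L_source - L_receiver (difference between source and receiving room levels)
NR = 95.1 - 60.6 = 34.5 dB


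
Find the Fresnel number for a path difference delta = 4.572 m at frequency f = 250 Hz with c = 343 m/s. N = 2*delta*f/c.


N = 2*delta*f/c = 2*delta/lambda, where lambda = c/f
lambda = 343 / 250 = 1.372 m
N = 2 * 4.572 / 1.372 = 6.6647


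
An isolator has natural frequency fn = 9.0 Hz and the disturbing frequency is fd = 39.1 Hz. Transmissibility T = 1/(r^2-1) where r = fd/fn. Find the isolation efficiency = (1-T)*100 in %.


r = 39.1 / 9.0 = 4.34444
r^2 - 1 = 4.34444^2 - 1 = 17.8742
T = 1/17.8742 = 0.0559466
Efficiency = (1 - 0.0559466)*100 = 94.405 %


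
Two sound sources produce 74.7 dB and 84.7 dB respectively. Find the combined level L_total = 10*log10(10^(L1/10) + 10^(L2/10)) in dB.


10^(74.7/10) = 2.95121e+07
10^(84.7/10) = 2.95121e+08
Sum = 2.95121e+07 + 2.95121e+08 = 3.24633e+08
L_total = 10*log10(3.24633e+08) = 85.114 dB


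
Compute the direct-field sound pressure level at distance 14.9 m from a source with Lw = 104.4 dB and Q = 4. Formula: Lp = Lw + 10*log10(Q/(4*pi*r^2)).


4*pi*r^2 = 4*pi*14.9^2 = 2789.86 m^2
Q / (4*pi*r^2) = 4 / 2789.86 = 0.00143376
Lp = 104.4 + 10*log10(0.00143376) = 75.965 dB


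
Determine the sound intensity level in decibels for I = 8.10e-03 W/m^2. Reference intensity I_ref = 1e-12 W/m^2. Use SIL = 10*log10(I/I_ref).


I / I_ref = 8.10e-03 / 1e-12 = 8.1e+09
SIL = 10 * log10(8.1e+09) = 99.085 dB


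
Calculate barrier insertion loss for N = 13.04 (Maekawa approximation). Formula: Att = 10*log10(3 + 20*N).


3 + 20*N = 3 + 20*13.04 = 263.8
Att = 10*log10(263.8) = 24.213 dB


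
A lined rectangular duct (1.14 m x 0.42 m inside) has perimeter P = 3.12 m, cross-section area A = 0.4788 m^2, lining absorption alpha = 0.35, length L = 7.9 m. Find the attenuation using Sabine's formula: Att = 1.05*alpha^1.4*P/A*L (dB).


alpha^1.4 = 0.35^1.4 = 0.229983
Attenuation rate = 1.05 * alpha^1.4 * P / A
= 1.05 * 0.229983 * 3.12 / 0.4788 = 1.57357 dB/m
Total Att = 1.57357 * 7.9 = 12.431 dB


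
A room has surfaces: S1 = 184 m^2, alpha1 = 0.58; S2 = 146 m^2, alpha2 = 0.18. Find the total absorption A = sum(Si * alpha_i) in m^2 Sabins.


184 * 0.58 = 106.72
146 * 0.18 = 26.28
A_total = 106.72 + 26.28 = 133 m^2


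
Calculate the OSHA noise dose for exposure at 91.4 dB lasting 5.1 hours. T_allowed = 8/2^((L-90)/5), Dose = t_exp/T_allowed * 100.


T_allowed = 8 / 2^((91.4 - 90)/5) = 6.58873 hr
Dose = 5.1 / 6.58873 * 100 = 77.405 %


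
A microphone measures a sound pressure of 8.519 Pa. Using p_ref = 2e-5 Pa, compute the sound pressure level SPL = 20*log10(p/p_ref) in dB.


p / p_ref = 8.519 / 2e-5 = 425950
SPL = 20 * log10(425950) = 112.59 dB


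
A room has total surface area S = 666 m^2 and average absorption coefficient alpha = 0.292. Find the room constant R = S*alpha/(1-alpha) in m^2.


R = 666 * 0.292 / (1 - 0.292) = 274.68 m^2


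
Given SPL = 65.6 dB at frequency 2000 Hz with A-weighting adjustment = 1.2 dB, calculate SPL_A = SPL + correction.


A-weighting table: 2000 Hz -> 1.2 dB correction
SPL_A = SPL + correction = 65.6 + (1.2) = 66.8 dBA


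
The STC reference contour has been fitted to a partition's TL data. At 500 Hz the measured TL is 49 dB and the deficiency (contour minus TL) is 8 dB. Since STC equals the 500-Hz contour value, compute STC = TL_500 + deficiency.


By ASTM E413, STC = value of the fitted reference contour at 500 Hz.
Contour value at 500 Hz = TL_500 + deficiency = 49 + 8 = 57
STC = 57


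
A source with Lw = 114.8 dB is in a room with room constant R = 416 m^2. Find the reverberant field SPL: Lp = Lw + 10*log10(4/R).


4/R = 4/416 = 0.00961538
Lp = 114.8 + 10*log10(0.00961538) = 94.63 dB


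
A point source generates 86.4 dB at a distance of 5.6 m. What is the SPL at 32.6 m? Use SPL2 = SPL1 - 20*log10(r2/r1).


r2/r1 = 32.6/5.6 = 5.82143
Correction = 20*log10(5.82143) = 15.3006 dB
SPL2 = 86.4 - 15.3006 = 71.099 dB


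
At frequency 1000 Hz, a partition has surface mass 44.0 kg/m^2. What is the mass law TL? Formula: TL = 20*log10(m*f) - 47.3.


m * f = 44.0 * 1000 = 44000
20*log10(44000) = 92.8691 dB
TL = 92.8691 - 47.3 = 45.569 dB


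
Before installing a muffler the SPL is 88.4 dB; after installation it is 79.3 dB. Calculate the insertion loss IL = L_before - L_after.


Insertion loss = SPL without muffler - SPL with muffler
IL = 88.4 - 79.3 = 9.1 dB


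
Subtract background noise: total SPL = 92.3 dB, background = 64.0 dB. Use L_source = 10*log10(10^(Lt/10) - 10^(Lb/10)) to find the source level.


10^(92.3/10) = 1.69824e+09
10^(64.0/10) = 2.51189e+06
Difference = 1.69824e+09 - 2.51189e+06 = 1.69573e+09
L_source = 10*log10(1.69573e+09) = 92.294 dB


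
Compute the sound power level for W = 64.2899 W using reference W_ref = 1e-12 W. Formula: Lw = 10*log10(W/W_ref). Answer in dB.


W / W_ref = 64.2899 / 1e-12 = 6.42899e+13
Lw = 10 * log10(6.42899e+13) = 138.08 dB


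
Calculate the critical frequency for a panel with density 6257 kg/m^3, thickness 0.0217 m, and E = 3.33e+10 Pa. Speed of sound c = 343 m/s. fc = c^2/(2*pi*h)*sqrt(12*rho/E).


12*rho/E = 12*6257/3.33e+10 = 2.25477e-06
sqrt(12*rho/E) = sqrt(2.25477e-06) = 0.00150159
c^2/(2*pi*h) = 343^2/(2*pi*0.0217) = 862876
fc = 862876 * 0.00150159 = 1295.7 Hz


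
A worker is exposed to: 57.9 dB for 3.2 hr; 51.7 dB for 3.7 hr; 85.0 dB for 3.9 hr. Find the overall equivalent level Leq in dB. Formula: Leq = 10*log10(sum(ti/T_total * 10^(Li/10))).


T_total = 3.2 + 3.7 + 3.9 = 10.8 hr
(3.2/10.8) * 10^(57.9/10) = 182695
(3.7/10.8) * 10^(51.7/10) = 50673.2
(3.9/10.8) * 10^(85.0/10) = 1.14193e+08
Sum = 182695 + 50673.2 + 1.14193e+08 = 1.14426e+08
Leq = 10*log10(1.14426e+08) = 80.585 dB


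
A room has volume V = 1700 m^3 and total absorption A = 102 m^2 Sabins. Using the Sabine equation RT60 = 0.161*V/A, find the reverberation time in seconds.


RT60 = 0.161 * 1700 / 102 = 2.6833 s


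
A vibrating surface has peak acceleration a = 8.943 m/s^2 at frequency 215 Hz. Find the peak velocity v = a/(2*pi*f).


omega = 2*pi*f = 2*pi*215 = 1350.88 rad/s
v = a / omega = 8.943 / 1350.88 = 0.0066201 m/s


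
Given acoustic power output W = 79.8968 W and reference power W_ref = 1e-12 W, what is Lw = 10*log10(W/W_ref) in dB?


W / W_ref = 79.8968 / 1e-12 = 7.98968e+13
Lw = 10 * log10(7.98968e+13) = 139.03 dB


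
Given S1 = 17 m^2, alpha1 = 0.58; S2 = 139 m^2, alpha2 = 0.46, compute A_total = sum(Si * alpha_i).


17 * 0.58 = 9.86
139 * 0.46 = 63.94
A_total = 9.86 + 63.94 = 73.8 m^2


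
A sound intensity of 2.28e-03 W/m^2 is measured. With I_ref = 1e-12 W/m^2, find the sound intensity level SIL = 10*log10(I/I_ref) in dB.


I / I_ref = 2.28e-03 / 1e-12 = 2.28e+09
SIL = 10 * log10(2.28e+09) = 93.579 dB


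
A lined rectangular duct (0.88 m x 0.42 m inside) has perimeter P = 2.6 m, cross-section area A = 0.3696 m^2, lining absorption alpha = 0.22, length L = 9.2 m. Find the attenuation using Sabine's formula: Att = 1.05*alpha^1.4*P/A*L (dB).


alpha^1.4 = 0.22^1.4 = 0.120058
Attenuation rate = 1.05 * alpha^1.4 * P / A
= 1.05 * 0.120058 * 2.6 / 0.3696 = 0.886792 dB/m
Total Att = 0.886792 * 9.2 = 8.1585 dB


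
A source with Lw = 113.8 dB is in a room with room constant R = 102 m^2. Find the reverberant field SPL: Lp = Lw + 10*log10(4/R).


4/R = 4/102 = 0.0392157
Lp = 113.8 + 10*log10(0.0392157) = 99.735 dB


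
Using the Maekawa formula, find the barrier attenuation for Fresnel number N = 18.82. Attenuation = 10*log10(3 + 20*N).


3 + 20*N = 3 + 20*18.82 = 379.4
Att = 10*log10(379.4) = 25.791 dB


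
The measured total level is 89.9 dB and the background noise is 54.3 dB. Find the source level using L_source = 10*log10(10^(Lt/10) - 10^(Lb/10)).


10^(89.9/10) = 9.77237e+08
10^(54.3/10) = 269153
Difference = 9.77237e+08 - 269153 = 9.76968e+08
L_source = 10*log10(9.76968e+08) = 89.899 dB


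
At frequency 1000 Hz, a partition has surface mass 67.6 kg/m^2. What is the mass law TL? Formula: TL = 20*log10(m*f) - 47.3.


m * f = 67.6 * 1000 = 67600
20*log10(67600) = 96.5989 dB
TL = 96.5989 - 47.3 = 49.299 dB


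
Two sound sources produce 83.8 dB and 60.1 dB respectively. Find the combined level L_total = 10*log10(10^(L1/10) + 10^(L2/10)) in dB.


10^(83.8/10) = 2.39883e+08
10^(60.1/10) = 1.02329e+06
Sum = 2.39883e+08 + 1.02329e+06 = 2.40906e+08
L_total = 10*log10(2.40906e+08) = 83.818 dB


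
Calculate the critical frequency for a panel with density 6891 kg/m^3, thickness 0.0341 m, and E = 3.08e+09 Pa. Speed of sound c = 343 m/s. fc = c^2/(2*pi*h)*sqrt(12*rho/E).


12*rho/E = 12*6891/3.08e+09 = 2.68481e-05
sqrt(12*rho/E) = sqrt(2.68481e-05) = 0.00518152
c^2/(2*pi*h) = 343^2/(2*pi*0.0341) = 549103
fc = 549103 * 0.00518152 = 2845.2 Hz


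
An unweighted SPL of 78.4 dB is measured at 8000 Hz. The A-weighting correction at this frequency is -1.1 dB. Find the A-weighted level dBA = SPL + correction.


A-weighting table: 8000 Hz -> -1.1 dB correction
SPL_A = SPL + correction = 78.4 + (-1.1) = 77.3 dBA


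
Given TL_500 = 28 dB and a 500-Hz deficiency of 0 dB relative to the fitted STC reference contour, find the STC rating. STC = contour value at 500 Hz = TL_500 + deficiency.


By ASTM E413, STC = value of the fitted reference contour at 500 Hz.
Contour value at 500 Hz = TL_500 + deficiency = 28 + 0 = 28
STC = 28


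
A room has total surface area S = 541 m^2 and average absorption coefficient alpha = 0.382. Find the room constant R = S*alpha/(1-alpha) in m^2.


R = 541 * 0.382 / (1 - 0.382) = 334.4 m^2


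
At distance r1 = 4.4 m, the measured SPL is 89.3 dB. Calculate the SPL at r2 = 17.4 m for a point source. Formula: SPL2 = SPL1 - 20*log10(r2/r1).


r2/r1 = 17.4/4.4 = 3.95455
Correction = 20*log10(3.95455) = 11.9419 dB
SPL2 = 89.3 - 11.9419 = 77.358 dB


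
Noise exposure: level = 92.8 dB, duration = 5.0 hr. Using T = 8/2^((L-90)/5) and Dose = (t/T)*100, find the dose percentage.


T_allowed = 8 / 2^((92.8 - 90)/5) = 5.42642 hr
Dose = 5.0 / 5.42642 * 100 = 92.142 %


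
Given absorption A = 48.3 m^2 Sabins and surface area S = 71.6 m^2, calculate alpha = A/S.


Absorption coefficient = absorbed power / incident power
alpha = A / S = 48.3 / 71.6 = 0.67458


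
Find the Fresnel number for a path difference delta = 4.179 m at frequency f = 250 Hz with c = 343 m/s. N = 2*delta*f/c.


N = 2*delta*f/c = 2*delta/lambda, where lambda = c/f
lambda = 343 / 250 = 1.372 m
N = 2 * 4.179 / 1.372 = 6.0918


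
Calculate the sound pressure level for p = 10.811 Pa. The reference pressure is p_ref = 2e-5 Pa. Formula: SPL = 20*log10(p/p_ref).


p / p_ref = 10.811 / 2e-5 = 540550
SPL = 20 * log10(540550) = 114.66 dB


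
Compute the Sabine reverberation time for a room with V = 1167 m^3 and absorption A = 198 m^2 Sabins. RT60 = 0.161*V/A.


RT60 = 0.161 * 1167 / 198 = 0.94892 s


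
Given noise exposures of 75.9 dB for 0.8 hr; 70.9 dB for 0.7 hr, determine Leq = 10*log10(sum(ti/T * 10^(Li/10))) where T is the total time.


T_total = 0.8 + 0.7 = 1.5 hr
(0.8/1.5) * 10^(75.9/10) = 2.07491e+07
(0.7/1.5) * 10^(70.9/10) = 5.74125e+06
Sum = 2.07491e+07 + 5.74125e+06 = 2.64904e+07
Leq = 10*log10(2.64904e+07) = 74.231 dB


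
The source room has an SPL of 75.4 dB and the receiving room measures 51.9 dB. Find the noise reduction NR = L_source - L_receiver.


NR = L_source - L_receiver (difference between source and receiving room levels)
NR = 75.4 - 51.9 = 23.5 dB


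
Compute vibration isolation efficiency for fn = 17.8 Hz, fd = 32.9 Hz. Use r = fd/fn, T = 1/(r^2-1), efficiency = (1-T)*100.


r = 32.9 / 17.8 = 1.84831
r^2 - 1 = 1.84831^2 - 1 = 2.41625
T = 1/2.41625 = 0.413864
Efficiency = (1 - 0.413864)*100 = 58.614 %


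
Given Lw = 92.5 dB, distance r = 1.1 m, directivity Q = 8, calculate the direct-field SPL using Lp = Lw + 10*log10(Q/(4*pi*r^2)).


4*pi*r^2 = 4*pi*1.1^2 = 15.2053 m^2
Q / (4*pi*r^2) = 8 / 15.2053 = 0.526132
Lp = 92.5 + 10*log10(0.526132) = 89.711 dB


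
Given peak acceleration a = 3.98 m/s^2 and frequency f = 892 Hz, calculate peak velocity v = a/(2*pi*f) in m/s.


omega = 2*pi*f = 2*pi*892 = 5604.6 rad/s
v = a / omega = 3.98 / 5604.6 = 0.00071013 m/s


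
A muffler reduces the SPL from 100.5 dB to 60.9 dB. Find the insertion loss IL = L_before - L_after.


Insertion loss = SPL without muffler - SPL with muffler
IL = 100.5 - 60.9 = 39.6 dB


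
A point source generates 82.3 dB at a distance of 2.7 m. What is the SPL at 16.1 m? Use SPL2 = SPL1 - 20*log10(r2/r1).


r2/r1 = 16.1/2.7 = 5.96296
Correction = 20*log10(5.96296) = 15.5092 dB
SPL2 = 82.3 - 15.5092 = 66.791 dB


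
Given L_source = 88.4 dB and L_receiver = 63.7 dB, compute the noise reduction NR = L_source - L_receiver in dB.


NR = L_source - L_receiver (difference between source and receiving room levels)
NR = 88.4 - 63.7 = 24.7 dB


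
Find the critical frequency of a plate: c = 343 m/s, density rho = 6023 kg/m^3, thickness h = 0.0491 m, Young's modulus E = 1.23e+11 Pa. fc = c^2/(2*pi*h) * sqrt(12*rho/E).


12*rho/E = 12*6023/1.23e+11 = 5.8761e-07
sqrt(12*rho/E) = sqrt(5.8761e-07) = 0.000766557
c^2/(2*pi*h) = 343^2/(2*pi*0.0491) = 381353
fc = 381353 * 0.000766557 = 292.33 Hz


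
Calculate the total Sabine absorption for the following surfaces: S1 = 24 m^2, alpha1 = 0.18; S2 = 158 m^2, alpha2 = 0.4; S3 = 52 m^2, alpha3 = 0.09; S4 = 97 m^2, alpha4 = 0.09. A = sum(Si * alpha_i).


24 * 0.18 = 4.32
158 * 0.4 = 63.2
52 * 0.09 = 4.68
97 * 0.09 = 8.73
A_total = 4.32 + 63.2 + 4.68 + 8.73 = 80.93 m^2


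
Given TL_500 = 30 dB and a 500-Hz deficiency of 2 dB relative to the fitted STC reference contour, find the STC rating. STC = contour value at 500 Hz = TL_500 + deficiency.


By ASTM E413, STC = value of the fitted reference contour at 500 Hz.
Contour value at 500 Hz = TL_500 + deficiency = 30 + 2 = 32
STC = 32


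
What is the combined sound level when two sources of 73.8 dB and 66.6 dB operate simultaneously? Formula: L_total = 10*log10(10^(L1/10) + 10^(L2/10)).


10^(73.8/10) = 2.39883e+07
10^(66.6/10) = 4.57088e+06
Sum = 2.39883e+07 + 4.57088e+06 = 2.85592e+07
L_total = 10*log10(2.85592e+07) = 74.557 dB


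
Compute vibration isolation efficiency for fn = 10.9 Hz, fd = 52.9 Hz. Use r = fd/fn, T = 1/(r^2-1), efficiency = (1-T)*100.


r = 52.9 / 10.9 = 4.85321
r^2 - 1 = 4.85321^2 - 1 = 22.5536
T = 1/22.5536 = 0.0443388
Efficiency = (1 - 0.0443388)*100 = 95.566 %


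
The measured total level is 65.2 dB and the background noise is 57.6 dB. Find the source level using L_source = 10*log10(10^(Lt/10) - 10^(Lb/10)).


10^(65.2/10) = 3.31131e+06
10^(57.6/10) = 575440
Difference = 3.31131e+06 - 575440 = 2.73587e+06
L_source = 10*log10(2.73587e+06) = 64.371 dB


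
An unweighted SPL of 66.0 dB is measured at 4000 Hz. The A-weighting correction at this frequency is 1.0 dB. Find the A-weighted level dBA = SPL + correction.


A-weighting table: 4000 Hz -> 1.0 dB correction
SPL_A = SPL + correction = 66.0 + (1.0) = 67 dBA


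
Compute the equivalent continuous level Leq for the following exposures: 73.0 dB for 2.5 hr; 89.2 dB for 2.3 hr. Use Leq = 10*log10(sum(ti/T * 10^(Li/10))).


T_total = 2.5 + 2.3 = 4.8 hr
(2.5/4.8) * 10^(73.0/10) = 1.0392e+07
(2.3/4.8) * 10^(89.2/10) = 3.98553e+08
Sum = 1.0392e+07 + 3.98553e+08 = 4.08945e+08
Leq = 10*log10(4.08945e+08) = 86.117 dB


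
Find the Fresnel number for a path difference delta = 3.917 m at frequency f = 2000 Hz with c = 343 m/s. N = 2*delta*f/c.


N = 2*delta*f/c = 2*delta/lambda, where lambda = c/f
lambda = 343 / 2000 = 0.1715 m
N = 2 * 3.917 / 0.1715 = 45.679


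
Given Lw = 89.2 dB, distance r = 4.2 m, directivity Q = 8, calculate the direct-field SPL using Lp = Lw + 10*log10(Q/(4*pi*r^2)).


4*pi*r^2 = 4*pi*4.2^2 = 221.671 m^2
Q / (4*pi*r^2) = 8 / 221.671 = 0.0360895
Lp = 89.2 + 10*log10(0.0360895) = 74.774 dB


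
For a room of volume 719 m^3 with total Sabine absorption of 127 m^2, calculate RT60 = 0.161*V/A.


RT60 = 0.161 * 719 / 127 = 0.91149 s


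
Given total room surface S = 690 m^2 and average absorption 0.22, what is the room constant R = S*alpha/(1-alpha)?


R = 690 * 0.22 / (1 - 0.22) = 194.62 m^2


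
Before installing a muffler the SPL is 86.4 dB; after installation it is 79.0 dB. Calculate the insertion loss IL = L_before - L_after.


Insertion loss = SPL without muffler - SPL with muffler
IL = 86.4 - 79.0 = 7.4 dB


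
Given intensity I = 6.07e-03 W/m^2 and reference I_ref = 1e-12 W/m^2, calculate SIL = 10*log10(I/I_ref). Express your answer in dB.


I / I_ref = 6.07e-03 / 1e-12 = 6.07e+09
SIL = 10 * log10(6.07e+09) = 97.832 dB


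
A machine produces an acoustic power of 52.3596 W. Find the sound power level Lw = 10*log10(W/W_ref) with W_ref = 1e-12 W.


W / W_ref = 52.3596 / 1e-12 = 5.23596e+13
Lw = 10 * log10(5.23596e+13) = 137.19 dB


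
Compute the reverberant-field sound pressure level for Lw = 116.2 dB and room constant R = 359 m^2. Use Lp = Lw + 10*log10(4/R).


4/R = 4/359 = 0.0111421
Lp = 116.2 + 10*log10(0.0111421) = 96.67 dB


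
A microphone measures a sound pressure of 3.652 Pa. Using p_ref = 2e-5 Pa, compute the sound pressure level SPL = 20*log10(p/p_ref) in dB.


p / p_ref = 3.652 / 2e-5 = 182600
SPL = 20 * log10(182600) = 105.23 dB


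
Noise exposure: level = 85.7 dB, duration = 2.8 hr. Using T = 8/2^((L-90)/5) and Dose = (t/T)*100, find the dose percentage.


T_allowed = 8 / 2^((85.7 - 90)/5) = 14.5203 hr
Dose = 2.8 / 14.5203 * 100 = 19.283 %


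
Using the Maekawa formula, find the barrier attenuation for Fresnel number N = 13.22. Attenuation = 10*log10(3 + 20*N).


3 + 20*N = 3 + 20*13.22 = 267.4
Att = 10*log10(267.4) = 24.272 dB


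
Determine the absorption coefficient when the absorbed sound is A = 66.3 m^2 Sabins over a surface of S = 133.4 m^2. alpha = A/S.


Absorption coefficient = absorbed power / incident power
alpha = A / S = 66.3 / 133.4 = 0.497


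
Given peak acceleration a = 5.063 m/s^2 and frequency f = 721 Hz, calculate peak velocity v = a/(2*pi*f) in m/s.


omega = 2*pi*f = 2*pi*721 = 4530.18 rad/s
v = a / omega = 5.063 / 4530.18 = 0.0011176 m/s


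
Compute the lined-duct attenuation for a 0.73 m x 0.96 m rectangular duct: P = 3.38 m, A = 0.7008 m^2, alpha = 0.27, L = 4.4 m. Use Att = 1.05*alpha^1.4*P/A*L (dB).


alpha^1.4 = 0.27^1.4 = 0.159922
Attenuation rate = 1.05 * alpha^1.4 * P / A
= 1.05 * 0.159922 * 3.38 / 0.7008 = 0.809879 dB/m
Total Att = 0.809879 * 4.4 = 3.5635 dB


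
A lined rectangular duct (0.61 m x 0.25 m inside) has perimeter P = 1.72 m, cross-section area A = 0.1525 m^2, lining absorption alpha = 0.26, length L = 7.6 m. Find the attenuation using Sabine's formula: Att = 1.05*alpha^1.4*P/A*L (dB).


alpha^1.4 = 0.26^1.4 = 0.151692
Attenuation rate = 1.05 * alpha^1.4 * P / A
= 1.05 * 0.151692 * 1.72 / 0.1525 = 1.79643 dB/m
Total Att = 1.79643 * 7.6 = 13.653 dB


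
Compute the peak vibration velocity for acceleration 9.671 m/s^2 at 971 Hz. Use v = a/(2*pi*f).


omega = 2*pi*f = 2*pi*971 = 6100.97 rad/s
v = a / omega = 9.671 / 6100.97 = 0.0015852 m/s


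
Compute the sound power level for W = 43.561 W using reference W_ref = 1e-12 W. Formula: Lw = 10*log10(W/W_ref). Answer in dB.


W / W_ref = 43.561 / 1e-12 = 4.3561e+13
Lw = 10 * log10(4.3561e+13) = 136.39 dB


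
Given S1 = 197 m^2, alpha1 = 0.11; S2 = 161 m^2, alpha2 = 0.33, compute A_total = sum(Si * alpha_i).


197 * 0.11 = 21.67
161 * 0.33 = 53.13
A_total = 21.67 + 53.13 = 74.8 m^2


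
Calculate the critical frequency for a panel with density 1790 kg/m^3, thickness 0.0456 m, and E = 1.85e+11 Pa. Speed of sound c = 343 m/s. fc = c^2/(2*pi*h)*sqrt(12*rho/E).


12*rho/E = 12*1790/1.85e+11 = 1.16108e-07
sqrt(12*rho/E) = sqrt(1.16108e-07) = 0.000340746
c^2/(2*pi*h) = 343^2/(2*pi*0.0456) = 410623
fc = 410623 * 0.000340746 = 139.92 Hz


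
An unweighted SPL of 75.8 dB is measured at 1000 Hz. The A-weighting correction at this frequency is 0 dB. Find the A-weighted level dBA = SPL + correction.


A-weighting table: 1000 Hz -> 0 dB correction
SPL_A = SPL + correction = 75.8 + (0) = 75.8 dBA


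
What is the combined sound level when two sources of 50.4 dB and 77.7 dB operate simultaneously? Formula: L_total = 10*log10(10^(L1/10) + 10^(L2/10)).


10^(50.4/10) = 109648
10^(77.7/10) = 5.88844e+07
Sum = 109648 + 5.88844e+07 = 5.8994e+07
L_total = 10*log10(5.8994e+07) = 77.708 dB


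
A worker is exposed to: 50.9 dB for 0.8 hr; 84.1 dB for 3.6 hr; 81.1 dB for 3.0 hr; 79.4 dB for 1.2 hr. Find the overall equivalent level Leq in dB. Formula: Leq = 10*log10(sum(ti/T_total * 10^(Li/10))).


T_total = 0.8 + 3.6 + 3.0 + 1.2 = 8.6 hr
(0.8/8.6) * 10^(50.9/10) = 11444.4
(3.6/8.6) * 10^(84.1/10) = 1.07598e+08
(3.0/8.6) * 10^(81.1/10) = 4.49389e+07
(1.2/8.6) * 10^(79.4/10) = 1.2153e+07
Sum = 11444.4 + 1.07598e+08 + 4.49389e+07 + 1.2153e+07 = 1.64701e+08
Leq = 10*log10(1.64701e+08) = 82.167 dB


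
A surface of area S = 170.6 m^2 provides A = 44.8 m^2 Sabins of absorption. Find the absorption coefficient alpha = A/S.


Absorption coefficient = absorbed power / incident power
alpha = A / S = 44.8 / 170.6 = 0.2626


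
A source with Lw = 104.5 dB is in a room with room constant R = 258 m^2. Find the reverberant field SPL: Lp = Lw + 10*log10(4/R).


4/R = 4/258 = 0.0155039
Lp = 104.5 + 10*log10(0.0155039) = 86.404 dB


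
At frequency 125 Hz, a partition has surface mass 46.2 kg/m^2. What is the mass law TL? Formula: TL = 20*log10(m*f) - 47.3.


m * f = 46.2 * 125 = 5775
20*log10(5775) = 75.231 dB
TL = 75.231 - 47.3 = 27.931 dB


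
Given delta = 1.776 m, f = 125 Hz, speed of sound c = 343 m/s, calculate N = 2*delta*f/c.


N = 2*delta*f/c = 2*delta/lambda, where lambda = c/f
lambda = 343 / 125 = 2.744 m
N = 2 * 1.776 / 2.744 = 1.2945


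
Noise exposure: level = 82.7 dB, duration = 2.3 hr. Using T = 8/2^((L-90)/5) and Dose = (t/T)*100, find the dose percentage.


T_allowed = 8 / 2^((82.7 - 90)/5) = 22.0087 hr
Dose = 2.3 / 22.0087 * 100 = 10.45 %


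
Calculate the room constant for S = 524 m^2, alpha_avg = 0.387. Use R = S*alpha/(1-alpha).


R = 524 * 0.387 / (1 - 0.387) = 330.81 m^2


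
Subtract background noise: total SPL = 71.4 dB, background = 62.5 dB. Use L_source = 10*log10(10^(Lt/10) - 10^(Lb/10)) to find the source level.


10^(71.4/10) = 1.38038e+07
10^(62.5/10) = 1.77828e+06
Difference = 1.38038e+07 - 1.77828e+06 = 1.20255e+07
L_source = 10*log10(1.20255e+07) = 70.801 dB


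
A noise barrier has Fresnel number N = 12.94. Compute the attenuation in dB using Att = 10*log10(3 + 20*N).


3 + 20*N = 3 + 20*12.94 = 261.8
Att = 10*log10(261.8) = 24.18 dB


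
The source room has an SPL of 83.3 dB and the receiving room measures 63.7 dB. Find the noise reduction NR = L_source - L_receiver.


NR = L_source - L_receiver (difference between source and receiving room levels)
NR = 83.3 - 63.7 = 19.6 dB


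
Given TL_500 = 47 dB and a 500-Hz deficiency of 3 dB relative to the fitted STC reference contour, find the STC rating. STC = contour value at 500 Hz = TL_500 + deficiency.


By ASTM E413, STC = value of the fitted reference contour at 500 Hz.
Contour value at 500 Hz = TL_500 + deficiency = 47 + 3 = 50
STC = 50


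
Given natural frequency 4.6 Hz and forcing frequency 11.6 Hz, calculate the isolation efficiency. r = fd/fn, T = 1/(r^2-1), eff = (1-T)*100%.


r = 11.6 / 4.6 = 2.52174
r^2 - 1 = 2.52174^2 - 1 = 5.35917
T = 1/5.35917 = 0.186596
Efficiency = (1 - 0.186596)*100 = 81.34 %


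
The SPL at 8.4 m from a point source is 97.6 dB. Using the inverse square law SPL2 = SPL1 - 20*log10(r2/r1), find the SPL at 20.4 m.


r2/r1 = 20.4/8.4 = 2.42857
Correction = 20*log10(2.42857) = 7.70701 dB
SPL2 = 97.6 - 7.70701 = 89.893 dB


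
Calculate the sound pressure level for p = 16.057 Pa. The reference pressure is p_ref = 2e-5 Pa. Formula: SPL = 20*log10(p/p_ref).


p / p_ref = 16.057 / 2e-5 = 802850
SPL = 20 * log10(802850) = 118.09 dB


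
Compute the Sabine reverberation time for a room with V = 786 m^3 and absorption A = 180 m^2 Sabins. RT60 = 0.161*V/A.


RT60 = 0.161 * 786 / 180 = 0.70303 s


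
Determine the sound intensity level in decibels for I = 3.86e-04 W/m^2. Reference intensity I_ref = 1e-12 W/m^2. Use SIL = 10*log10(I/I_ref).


I / I_ref = 3.86e-04 / 1e-12 = 3.86e+08
SIL = 10 * log10(3.86e+08) = 85.866 dB


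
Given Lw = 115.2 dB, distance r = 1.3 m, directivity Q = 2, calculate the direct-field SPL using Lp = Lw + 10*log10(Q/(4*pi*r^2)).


4*pi*r^2 = 4*pi*1.3^2 = 21.2372 m^2
Q / (4*pi*r^2) = 2 / 21.2372 = 0.0941744
Lp = 115.2 + 10*log10(0.0941744) = 104.94 dB


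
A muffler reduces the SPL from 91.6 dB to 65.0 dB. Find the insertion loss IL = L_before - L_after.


Insertion loss = SPL without muffler - SPL with muffler
IL = 91.6 - 65.0 = 26.6 dB


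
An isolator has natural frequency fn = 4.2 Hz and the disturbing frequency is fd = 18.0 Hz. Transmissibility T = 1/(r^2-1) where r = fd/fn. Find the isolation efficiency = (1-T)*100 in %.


r = 18.0 / 4.2 = 4.28571
r^2 - 1 = 4.28571^2 - 1 = 17.3673
T = 1/17.3673 = 0.0575795
Efficiency = (1 - 0.0575795)*100 = 94.242 %
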